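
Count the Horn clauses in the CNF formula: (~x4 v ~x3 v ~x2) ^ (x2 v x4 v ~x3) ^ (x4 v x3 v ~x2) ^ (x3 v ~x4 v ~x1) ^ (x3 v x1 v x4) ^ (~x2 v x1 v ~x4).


A Horn clause has at most one positive literal.
Clause 1: 0 positive lit(s) -> Horn
Clause 2: 2 positive lit(s) -> not Horn
Clause 3: 2 positive lit(s) -> not Horn
Clause 4: 1 positive lit(s) -> Horn
Clause 5: 3 positive lit(s) -> not Horn
Clause 6: 1 positive lit(s) -> Horn
Total Horn clauses = 3.

3


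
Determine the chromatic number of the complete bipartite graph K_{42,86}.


K_{42,86} is bipartite by definition: the two parts are independent sets, with every edge crossing between them.
Color all vertices in one part with color 1 and all vertices in the other part with color 2.
Since the graph has at least one edge, one color does not suffice.
Chromatic number = 2.

2


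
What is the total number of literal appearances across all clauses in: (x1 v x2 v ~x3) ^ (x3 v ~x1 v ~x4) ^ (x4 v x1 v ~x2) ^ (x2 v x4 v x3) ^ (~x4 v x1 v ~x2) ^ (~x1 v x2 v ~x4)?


Clause lengths: 3, 3, 3, 3, 3, 3.
Sum = 3 + 3 + 3 + 3 + 3 + 3 = 18.

18


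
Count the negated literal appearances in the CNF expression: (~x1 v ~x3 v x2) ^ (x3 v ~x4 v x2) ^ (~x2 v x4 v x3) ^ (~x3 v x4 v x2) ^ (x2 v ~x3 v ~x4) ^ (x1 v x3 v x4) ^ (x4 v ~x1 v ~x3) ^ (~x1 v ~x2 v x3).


Scan each clause for negated literals.
Clause 1: 2 negative; Clause 2: 1 negative; Clause 3: 1 negative; Clause 4: 1 negative; Clause 5: 2 negative; Clause 6: 0 negative; Clause 7: 2 negative; Clause 8: 2 negative.
Total negative literal occurrences = 11.

11


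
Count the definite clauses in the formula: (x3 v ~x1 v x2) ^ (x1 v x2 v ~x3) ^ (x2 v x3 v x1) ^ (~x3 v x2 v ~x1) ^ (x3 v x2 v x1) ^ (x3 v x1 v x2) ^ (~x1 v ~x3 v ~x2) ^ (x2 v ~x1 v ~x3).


A definite clause has exactly one positive literal.
Clause 1: 2 positive -> not definite
Clause 2: 2 positive -> not definite
Clause 3: 3 positive -> not definite
Clause 4: 1 positive -> definite
Clause 5: 3 positive -> not definite
Clause 6: 3 positive -> not definite
Clause 7: 0 positive -> not definite
Clause 8: 1 positive -> definite
Definite clause count = 2.

2


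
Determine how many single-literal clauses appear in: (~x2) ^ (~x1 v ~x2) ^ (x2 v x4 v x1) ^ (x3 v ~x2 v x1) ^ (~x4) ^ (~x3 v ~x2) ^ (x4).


A unit clause contains exactly one literal.
Unit clauses found: (~x2), (~x4), (x4).
Count = 3.

3


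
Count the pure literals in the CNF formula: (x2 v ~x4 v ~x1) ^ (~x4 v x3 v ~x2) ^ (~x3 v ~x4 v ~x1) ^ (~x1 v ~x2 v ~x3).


A pure literal appears in only one polarity across all clauses.
Pure literals: x1 (negative only), x4 (negative only).
Count = 2.

2


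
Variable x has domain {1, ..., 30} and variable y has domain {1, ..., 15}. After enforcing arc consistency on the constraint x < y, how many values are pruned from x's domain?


For the constraint x < y, x needs a supporting value in y's domain.
x can be at most 14 (one less than y's maximum).
Valid x values from domain: 14 out of 30.
Pruned = 30 - 14 = 16.

16


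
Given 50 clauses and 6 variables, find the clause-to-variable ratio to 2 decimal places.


Clause-to-variable ratio = clauses / variables.
50 / 6 = 8.33.

8.33


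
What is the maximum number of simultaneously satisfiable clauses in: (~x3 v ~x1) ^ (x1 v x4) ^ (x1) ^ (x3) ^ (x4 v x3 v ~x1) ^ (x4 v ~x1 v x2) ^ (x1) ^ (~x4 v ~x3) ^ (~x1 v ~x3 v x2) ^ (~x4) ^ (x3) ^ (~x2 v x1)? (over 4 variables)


Enumerate all 16 truth assignments.
For each, count how many of the 12 clauses are satisfied.
The formula is not fully satisfiable, so the maximum is below 12.
Maximum simultaneously satisfiable clauses = 11.

11


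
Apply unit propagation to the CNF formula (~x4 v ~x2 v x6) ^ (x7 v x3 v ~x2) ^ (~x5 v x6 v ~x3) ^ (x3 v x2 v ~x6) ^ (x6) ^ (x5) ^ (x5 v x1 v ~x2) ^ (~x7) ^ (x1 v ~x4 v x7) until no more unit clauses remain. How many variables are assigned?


Unit propagation repeatedly assigns the literal in any unit clause, then simplifies.
Assignments in order: x6 = T, x5 = T, x7 = F.
No further unit clauses remain.
Total variables assigned = 3.

3


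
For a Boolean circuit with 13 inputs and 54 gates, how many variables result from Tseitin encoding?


The Tseitin transformation introduces one auxiliary variable per gate.
Total variables = inputs + gates = 13 + 54 = 67.

67


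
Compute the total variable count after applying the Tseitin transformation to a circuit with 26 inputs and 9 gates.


The Tseitin transformation introduces one auxiliary variable per gate.
Total variables = inputs + gates = 26 + 9 = 35.

35


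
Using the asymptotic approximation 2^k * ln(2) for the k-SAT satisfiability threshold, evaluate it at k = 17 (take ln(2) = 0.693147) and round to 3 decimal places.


Using the asymptotic formula: threshold ~ 2^k * ln(2).
2^17 = 131072.
131072 * 0.693147 = 90852.164.

90852.164


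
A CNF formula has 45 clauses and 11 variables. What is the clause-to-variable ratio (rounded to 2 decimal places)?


Clause-to-variable ratio = clauses / variables.
45 / 11 = 4.09.

4.09


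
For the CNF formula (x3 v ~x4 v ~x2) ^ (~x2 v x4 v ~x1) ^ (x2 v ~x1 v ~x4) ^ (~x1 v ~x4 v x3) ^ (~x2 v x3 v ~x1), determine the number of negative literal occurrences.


Scan each clause for negated literals.
Clause 1: 2 negative; Clause 2: 2 negative; Clause 3: 2 negative; Clause 4: 2 negative; Clause 5: 2 negative.
Total negative literal occurrences = 10.

10


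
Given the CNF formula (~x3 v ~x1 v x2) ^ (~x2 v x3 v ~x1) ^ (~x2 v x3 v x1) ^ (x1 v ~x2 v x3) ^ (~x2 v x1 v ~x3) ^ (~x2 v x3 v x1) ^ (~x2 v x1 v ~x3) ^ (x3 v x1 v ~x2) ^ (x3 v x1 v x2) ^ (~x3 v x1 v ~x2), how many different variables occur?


Identify each distinct variable in the formula.
Variables found: x1, x2, x3.
Total distinct variables = 3.

3


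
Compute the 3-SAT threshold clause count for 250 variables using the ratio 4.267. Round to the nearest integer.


The 3-SAT phase transition occurs at approximately 4.267 clauses per variable.
m = 4.267 * 250 = 1066.75.
Rounded to nearest integer: 1067.

1067


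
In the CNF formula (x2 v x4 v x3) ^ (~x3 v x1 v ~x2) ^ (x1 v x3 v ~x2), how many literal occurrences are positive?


Scan each clause for unnegated literals.
Clause 1: 3 positive; Clause 2: 1 positive; Clause 3: 2 positive.
Total positive literal occurrences = 6.

6


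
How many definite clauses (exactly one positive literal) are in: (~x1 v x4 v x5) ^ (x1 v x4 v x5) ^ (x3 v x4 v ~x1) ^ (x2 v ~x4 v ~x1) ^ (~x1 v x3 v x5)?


A definite clause has exactly one positive literal.
Clause 1: 2 positive -> not definite
Clause 2: 3 positive -> not definite
Clause 3: 2 positive -> not definite
Clause 4: 1 positive -> definite
Clause 5: 2 positive -> not definite
Definite clause count = 1.

1


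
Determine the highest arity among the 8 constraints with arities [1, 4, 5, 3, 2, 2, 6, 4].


The arities are: 1, 4, 5, 3, 2, 2, 6, 4.
Scan for the maximum value.
Maximum arity = 6.

6


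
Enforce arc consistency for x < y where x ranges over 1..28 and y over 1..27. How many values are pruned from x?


For the constraint x < y, x needs a supporting value in y's domain.
x can be at most 26 (one less than y's maximum).
Valid x values from domain: 26 out of 28.
Pruned = 28 - 26 = 2.

2


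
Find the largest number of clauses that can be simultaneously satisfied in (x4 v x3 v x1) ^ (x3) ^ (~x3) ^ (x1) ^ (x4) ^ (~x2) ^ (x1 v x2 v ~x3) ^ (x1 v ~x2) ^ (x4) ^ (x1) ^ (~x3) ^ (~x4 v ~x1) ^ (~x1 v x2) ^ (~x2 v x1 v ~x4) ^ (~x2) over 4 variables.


Enumerate all 16 truth assignments.
For each, count how many of the 15 clauses are satisfied.
The formula is not fully satisfiable, so the maximum is below 15.
Maximum simultaneously satisfiable clauses = 12.

12


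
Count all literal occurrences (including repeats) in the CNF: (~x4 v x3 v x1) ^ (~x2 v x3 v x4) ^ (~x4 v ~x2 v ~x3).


Clause lengths: 3, 3, 3.
Sum = 3 + 3 + 3 = 9.

9


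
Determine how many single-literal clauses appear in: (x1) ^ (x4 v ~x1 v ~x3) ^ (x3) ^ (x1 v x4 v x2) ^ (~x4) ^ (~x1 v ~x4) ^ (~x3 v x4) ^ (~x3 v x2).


A unit clause contains exactly one literal.
Unit clauses found: (x1), (x3), (~x4).
Count = 3.

3


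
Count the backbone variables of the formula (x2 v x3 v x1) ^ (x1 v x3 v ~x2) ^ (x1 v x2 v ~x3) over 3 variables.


Find all satisfying assignments: 5 model(s).
Check which variables have the same value in every model.
No variable is fixed across all models.
Backbone size = 0.

0


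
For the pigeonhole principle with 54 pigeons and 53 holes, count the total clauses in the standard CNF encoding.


The PHP encoding has two parts:
1) At-least-one-hole clauses: 54 (one per pigeon, each with 53 literals).
2) At-most-one-pigeon-per-hole clauses: 53 holes * C(54,2) = 53 * 1431 = 75843.
Total clauses = 54 + 75843 = 75897.

75897


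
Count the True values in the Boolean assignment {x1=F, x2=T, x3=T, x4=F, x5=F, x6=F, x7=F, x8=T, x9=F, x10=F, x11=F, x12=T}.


The weight is the number of variables assigned True.
True variables: x2, x3, x8, x12.
Weight = 4.

4


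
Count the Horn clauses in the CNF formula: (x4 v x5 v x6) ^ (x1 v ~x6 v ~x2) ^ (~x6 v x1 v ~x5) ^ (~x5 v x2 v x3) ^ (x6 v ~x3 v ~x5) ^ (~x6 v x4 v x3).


A Horn clause has at most one positive literal.
Clause 1: 3 positive lit(s) -> not Horn
Clause 2: 1 positive lit(s) -> Horn
Clause 3: 1 positive lit(s) -> Horn
Clause 4: 2 positive lit(s) -> not Horn
Clause 5: 1 positive lit(s) -> Horn
Clause 6: 2 positive lit(s) -> not Horn
Total Horn clauses = 3.

3


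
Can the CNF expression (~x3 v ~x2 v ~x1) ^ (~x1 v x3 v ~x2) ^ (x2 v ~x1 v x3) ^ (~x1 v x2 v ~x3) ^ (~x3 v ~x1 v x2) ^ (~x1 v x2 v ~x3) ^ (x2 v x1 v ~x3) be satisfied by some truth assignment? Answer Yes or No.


Check all 8 possible truth assignments.
Number of satisfying assignments found: 3.
The formula is satisfiable.

Yes


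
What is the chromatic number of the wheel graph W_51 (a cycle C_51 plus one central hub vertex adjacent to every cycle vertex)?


W_51 consists of the cycle C_51 together with a hub vertex adjacent to every cycle vertex.
The cycle C_51 needs 3 colors (odd cycle -> 3).
The hub is adjacent to every cycle vertex, so it must receive a new color distinct from all of them.
Chromatic number = 3 + 1 = 4.

4


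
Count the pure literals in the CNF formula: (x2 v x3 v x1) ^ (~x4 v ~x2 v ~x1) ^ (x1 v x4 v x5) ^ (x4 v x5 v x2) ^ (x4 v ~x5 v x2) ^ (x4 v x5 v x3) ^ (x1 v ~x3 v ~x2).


A pure literal appears in only one polarity across all clauses.
No pure literals found.
Count = 0.

0


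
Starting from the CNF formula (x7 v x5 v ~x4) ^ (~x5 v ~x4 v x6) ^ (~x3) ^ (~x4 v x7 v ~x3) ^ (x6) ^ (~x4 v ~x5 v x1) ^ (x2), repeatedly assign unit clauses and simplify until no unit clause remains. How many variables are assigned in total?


Unit propagation repeatedly assigns the literal in any unit clause, then simplifies.
Assignments in order: x3 = F, x6 = T, x2 = T.
No further unit clauses remain.
Total variables assigned = 3.

3


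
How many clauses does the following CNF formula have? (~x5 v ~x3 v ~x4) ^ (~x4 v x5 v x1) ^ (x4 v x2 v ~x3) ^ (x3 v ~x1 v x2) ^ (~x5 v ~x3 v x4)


Each group enclosed in parentheses joined by ^ is one clause.
Counting the conjuncts: 5 clauses.

5


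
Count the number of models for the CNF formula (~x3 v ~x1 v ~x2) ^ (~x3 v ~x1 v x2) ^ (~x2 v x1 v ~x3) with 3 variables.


Enumerate all 8 truth assignments over 3 variables.
Test each against every clause.
Satisfying assignments found: 5.

5


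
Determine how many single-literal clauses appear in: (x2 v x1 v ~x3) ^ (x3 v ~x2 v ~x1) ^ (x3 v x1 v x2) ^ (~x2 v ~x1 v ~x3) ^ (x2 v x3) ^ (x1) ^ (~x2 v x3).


A unit clause contains exactly one literal.
Unit clauses found: (x1).
Count = 1.

1


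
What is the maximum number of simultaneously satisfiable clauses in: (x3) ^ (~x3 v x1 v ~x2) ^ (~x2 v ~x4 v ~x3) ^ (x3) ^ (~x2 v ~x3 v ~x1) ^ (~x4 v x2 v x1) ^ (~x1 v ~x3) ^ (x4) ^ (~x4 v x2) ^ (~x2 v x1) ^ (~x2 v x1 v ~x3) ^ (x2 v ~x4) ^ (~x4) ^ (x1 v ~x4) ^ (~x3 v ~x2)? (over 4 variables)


Enumerate all 16 truth assignments.
For each, count how many of the 15 clauses are satisfied.
The formula is not fully satisfiable, so the maximum is below 15.
Maximum simultaneously satisfiable clauses = 14.

14


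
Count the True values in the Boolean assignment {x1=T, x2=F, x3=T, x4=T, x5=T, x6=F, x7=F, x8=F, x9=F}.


The weight is the number of variables assigned True.
True variables: x1, x3, x4, x5.
Weight = 4.

4


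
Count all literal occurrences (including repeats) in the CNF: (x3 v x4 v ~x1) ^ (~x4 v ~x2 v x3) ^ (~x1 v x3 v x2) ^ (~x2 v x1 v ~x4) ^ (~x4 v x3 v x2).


Clause lengths: 3, 3, 3, 3, 3.
Sum = 3 + 3 + 3 + 3 + 3 = 15.

15


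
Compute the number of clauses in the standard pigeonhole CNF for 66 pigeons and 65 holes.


The PHP encoding has two parts:
1) At-least-one-hole clauses: 66 (one per pigeon, each with 65 literals).
2) At-most-one-pigeon-per-hole clauses: 65 holes * C(66,2) = 65 * 2145 = 139425.
Total clauses = 66 + 139425 = 139491.

139491


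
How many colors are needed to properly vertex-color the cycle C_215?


An odd cycle cannot be 2-colored: alternating two colors around the cycle returns to the start with a conflict.
Since 215 is odd, three colors are required (and three suffice).
Chromatic number = 3.

3


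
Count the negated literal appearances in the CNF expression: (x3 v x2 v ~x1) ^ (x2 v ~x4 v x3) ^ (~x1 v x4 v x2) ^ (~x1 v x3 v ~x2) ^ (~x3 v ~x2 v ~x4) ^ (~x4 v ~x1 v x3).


Scan each clause for negated literals.
Clause 1: 1 negative; Clause 2: 1 negative; Clause 3: 1 negative; Clause 4: 2 negative; Clause 5: 3 negative; Clause 6: 2 negative.
Total negative literal occurrences = 10.

10


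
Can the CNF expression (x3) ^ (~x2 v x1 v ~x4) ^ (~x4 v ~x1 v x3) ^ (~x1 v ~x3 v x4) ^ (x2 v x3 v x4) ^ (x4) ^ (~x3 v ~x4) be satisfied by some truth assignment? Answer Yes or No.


Check all 16 possible truth assignments.
Number of satisfying assignments found: 0.
The formula is unsatisfiable.

No


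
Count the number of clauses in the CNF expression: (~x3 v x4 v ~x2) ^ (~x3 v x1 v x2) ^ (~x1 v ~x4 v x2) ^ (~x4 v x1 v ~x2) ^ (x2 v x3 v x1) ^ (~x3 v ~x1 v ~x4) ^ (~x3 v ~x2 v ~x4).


Each group enclosed in parentheses joined by ^ is one clause.
Counting the conjuncts: 7 clauses.

7


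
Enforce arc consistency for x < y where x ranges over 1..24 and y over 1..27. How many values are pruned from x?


For the constraint x < y, x needs a supporting value in y's domain.
x can be at most 26 (one less than y's maximum).
Valid x values from domain: 24 out of 24.
Pruned = 24 - 24 = 0.

0


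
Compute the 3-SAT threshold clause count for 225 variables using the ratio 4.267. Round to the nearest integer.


The 3-SAT phase transition occurs at approximately 4.267 clauses per variable.
m = 4.267 * 225 = 960.075.
Rounded to nearest integer: 960.

960


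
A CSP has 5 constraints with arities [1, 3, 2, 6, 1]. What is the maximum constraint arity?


The arities are: 1, 3, 2, 6, 1.
Scan for the maximum value.
Maximum arity = 6.

6


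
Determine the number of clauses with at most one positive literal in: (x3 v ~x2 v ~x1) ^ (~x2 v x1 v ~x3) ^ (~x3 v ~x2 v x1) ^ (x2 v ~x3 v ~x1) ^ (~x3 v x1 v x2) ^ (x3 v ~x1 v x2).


A Horn clause has at most one positive literal.
Clause 1: 1 positive lit(s) -> Horn
Clause 2: 1 positive lit(s) -> Horn
Clause 3: 1 positive lit(s) -> Horn
Clause 4: 1 positive lit(s) -> Horn
Clause 5: 2 positive lit(s) -> not Horn
Clause 6: 2 positive lit(s) -> not Horn
Total Horn clauses = 4.

4


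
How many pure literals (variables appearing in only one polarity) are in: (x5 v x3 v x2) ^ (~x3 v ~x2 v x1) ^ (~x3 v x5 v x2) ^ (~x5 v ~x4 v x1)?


A pure literal appears in only one polarity across all clauses.
Pure literals: x1 (positive only), x4 (negative only).
Count = 2.

2


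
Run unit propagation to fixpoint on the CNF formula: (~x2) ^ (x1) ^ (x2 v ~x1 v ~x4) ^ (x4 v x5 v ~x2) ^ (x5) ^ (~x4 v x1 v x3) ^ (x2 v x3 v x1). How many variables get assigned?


Unit propagation repeatedly assigns the literal in any unit clause, then simplifies.
Assignments in order: x2 = F, x1 = T, x4 = F, x5 = T.
No further unit clauses remain.
Total variables assigned = 4.

4


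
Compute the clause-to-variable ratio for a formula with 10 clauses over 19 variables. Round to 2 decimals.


Clause-to-variable ratio = clauses / variables.
10 / 19 = 0.53.

0.53


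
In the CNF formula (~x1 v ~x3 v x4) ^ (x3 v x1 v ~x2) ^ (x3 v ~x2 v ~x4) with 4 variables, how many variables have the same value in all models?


Find all satisfying assignments: 11 model(s).
Check which variables have the same value in every model.
No variable is fixed across all models.
Backbone size = 0.

0


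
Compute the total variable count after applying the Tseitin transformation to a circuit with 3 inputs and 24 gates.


The Tseitin transformation introduces one auxiliary variable per gate.
Total variables = inputs + gates = 3 + 24 = 27.

27


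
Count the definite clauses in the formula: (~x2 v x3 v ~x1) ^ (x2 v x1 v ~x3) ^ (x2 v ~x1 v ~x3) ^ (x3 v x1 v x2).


A definite clause has exactly one positive literal.
Clause 1: 1 positive -> definite
Clause 2: 2 positive -> not definite
Clause 3: 1 positive -> definite
Clause 4: 3 positive -> not definite
Definite clause count = 2.

2


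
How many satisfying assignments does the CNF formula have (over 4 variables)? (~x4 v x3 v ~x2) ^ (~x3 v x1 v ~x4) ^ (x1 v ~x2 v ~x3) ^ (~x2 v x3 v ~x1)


Enumerate all 16 truth assignments over 4 variables.
Test each against every clause.
Satisfying assignments found: 10.

10


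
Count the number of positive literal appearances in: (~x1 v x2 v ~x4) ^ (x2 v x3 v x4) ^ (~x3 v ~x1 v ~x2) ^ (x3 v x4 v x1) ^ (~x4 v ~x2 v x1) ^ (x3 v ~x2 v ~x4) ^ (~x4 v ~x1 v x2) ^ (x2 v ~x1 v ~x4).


Scan each clause for unnegated literals.
Clause 1: 1 positive; Clause 2: 3 positive; Clause 3: 0 positive; Clause 4: 3 positive; Clause 5: 1 positive; Clause 6: 1 positive; Clause 7: 1 positive; Clause 8: 1 positive.
Total positive literal occurrences = 11.

11


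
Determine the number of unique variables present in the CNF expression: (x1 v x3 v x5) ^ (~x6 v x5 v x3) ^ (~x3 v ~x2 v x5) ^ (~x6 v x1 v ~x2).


Identify each distinct variable in the formula.
Variables found: x1, x2, x3, x5, x6.
Total distinct variables = 5.

5


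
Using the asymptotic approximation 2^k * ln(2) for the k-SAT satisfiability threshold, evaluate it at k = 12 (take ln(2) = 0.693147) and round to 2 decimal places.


Using the asymptotic formula: threshold ~ 2^k * ln(2).
2^12 = 4096.
4096 * 0.693147 = 2839.13.

2839.13


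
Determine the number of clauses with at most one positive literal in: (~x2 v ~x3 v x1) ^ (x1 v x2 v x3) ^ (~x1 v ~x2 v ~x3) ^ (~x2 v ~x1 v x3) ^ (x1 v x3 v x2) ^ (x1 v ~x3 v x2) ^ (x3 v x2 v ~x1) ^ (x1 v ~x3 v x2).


A Horn clause has at most one positive literal.
Clause 1: 1 positive lit(s) -> Horn
Clause 2: 3 positive lit(s) -> not Horn
Clause 3: 0 positive lit(s) -> Horn
Clause 4: 1 positive lit(s) -> Horn
Clause 5: 3 positive lit(s) -> not Horn
Clause 6: 2 positive lit(s) -> not Horn
Clause 7: 2 positive lit(s) -> not Horn
Clause 8: 2 positive lit(s) -> not Horn
Total Horn clauses = 3.

3


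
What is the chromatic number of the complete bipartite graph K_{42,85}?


K_{42,85} is bipartite by definition: the two parts are independent sets, with every edge crossing between them.
Color all vertices in one part with color 1 and all vertices in the other part with color 2.
Since the graph has at least one edge, one color does not suffice.
Chromatic number = 2.

2


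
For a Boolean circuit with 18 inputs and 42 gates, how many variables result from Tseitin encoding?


The Tseitin transformation introduces one auxiliary variable per gate.
Total variables = inputs + gates = 18 + 42 = 60.

60


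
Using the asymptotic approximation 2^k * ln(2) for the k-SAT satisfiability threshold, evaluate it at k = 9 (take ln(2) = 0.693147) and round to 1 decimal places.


Using the asymptotic formula: threshold ~ 2^k * ln(2).
2^9 = 512.
512 * 0.693147 = 354.9.

354.9


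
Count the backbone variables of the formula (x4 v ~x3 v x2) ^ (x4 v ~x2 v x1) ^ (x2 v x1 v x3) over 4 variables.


Find all satisfying assignments: 10 model(s).
Check which variables have the same value in every model.
No variable is fixed across all models.
Backbone size = 0.

0


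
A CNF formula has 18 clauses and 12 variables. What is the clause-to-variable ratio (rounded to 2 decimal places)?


Clause-to-variable ratio = clauses / variables.
18 / 12 = 1.5.

1.5


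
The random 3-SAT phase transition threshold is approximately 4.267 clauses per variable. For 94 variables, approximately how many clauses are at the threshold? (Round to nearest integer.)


The 3-SAT phase transition occurs at approximately 4.267 clauses per variable.
m = 4.267 * 94 = 401.098.
Rounded to nearest integer: 401.

401


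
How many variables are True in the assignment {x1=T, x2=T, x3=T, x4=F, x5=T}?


The weight is the number of variables assigned True.
True variables: x1, x2, x3, x5.
Weight = 4.

4


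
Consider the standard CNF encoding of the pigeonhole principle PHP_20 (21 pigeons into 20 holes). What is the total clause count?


The PHP encoding has two parts:
1) At-least-one-hole clauses: 21 (one per pigeon, each with 20 literals).
2) At-most-one-pigeon-per-hole clauses: 20 holes * C(21,2) = 20 * 210 = 4200.
Total clauses = 21 + 4200 = 4221.

4221


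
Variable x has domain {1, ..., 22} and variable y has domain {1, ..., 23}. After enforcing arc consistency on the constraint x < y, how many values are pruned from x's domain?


For the constraint x < y, x needs a supporting value in y's domain.
x can be at most 22 (one less than y's maximum).
Valid x values from domain: 22 out of 22.
Pruned = 22 - 22 = 0.

0


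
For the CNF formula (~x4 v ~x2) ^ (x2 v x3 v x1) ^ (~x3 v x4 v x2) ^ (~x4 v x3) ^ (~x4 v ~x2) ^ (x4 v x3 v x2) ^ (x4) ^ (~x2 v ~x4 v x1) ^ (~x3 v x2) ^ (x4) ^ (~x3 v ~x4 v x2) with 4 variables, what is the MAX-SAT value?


Enumerate all 16 truth assignments.
For each, count how many of the 11 clauses are satisfied.
The formula is not fully satisfiable, so the maximum is below 11.
Maximum simultaneously satisfiable clauses = 10.

10


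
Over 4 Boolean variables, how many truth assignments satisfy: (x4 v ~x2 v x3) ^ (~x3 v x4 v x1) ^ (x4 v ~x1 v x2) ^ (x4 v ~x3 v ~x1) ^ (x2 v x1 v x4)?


Enumerate all 16 truth assignments over 4 variables.
Test each against every clause.
Satisfying assignments found: 8.

8


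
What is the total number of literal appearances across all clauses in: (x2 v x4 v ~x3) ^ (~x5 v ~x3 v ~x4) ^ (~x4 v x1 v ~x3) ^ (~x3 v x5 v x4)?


Clause lengths: 3, 3, 3, 3.
Sum = 3 + 3 + 3 + 3 = 12.

12


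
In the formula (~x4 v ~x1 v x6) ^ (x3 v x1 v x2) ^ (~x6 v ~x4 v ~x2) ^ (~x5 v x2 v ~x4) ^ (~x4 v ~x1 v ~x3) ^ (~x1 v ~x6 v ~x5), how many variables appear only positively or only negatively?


A pure literal appears in only one polarity across all clauses.
Pure literals: x4 (negative only), x5 (negative only).
Count = 2.

2


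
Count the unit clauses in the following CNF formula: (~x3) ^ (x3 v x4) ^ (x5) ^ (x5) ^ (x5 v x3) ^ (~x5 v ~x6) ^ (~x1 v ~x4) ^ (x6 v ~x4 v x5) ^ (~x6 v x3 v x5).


A unit clause contains exactly one literal.
Unit clauses found: (~x3), (x5), (x5).
Count = 3.

3


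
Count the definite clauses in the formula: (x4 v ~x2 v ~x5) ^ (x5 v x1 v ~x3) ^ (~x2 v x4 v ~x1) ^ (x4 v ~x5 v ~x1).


A definite clause has exactly one positive literal.
Clause 1: 1 positive -> definite
Clause 2: 2 positive -> not definite
Clause 3: 1 positive -> definite
Clause 4: 1 positive -> definite
Definite clause count = 3.

3


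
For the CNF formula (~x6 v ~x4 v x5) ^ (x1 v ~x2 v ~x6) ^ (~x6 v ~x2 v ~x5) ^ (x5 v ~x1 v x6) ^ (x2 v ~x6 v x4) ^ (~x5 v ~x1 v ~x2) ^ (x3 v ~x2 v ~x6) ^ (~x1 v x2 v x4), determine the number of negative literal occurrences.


Scan each clause for negated literals.
Clause 1: 2 negative; Clause 2: 2 negative; Clause 3: 3 negative; Clause 4: 1 negative; Clause 5: 1 negative; Clause 6: 3 negative; Clause 7: 2 negative; Clause 8: 1 negative.
Total negative literal occurrences = 15.

15


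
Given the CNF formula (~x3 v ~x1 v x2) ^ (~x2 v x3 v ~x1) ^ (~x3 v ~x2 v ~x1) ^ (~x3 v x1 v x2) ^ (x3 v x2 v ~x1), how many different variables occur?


Identify each distinct variable in the formula.
Variables found: x1, x2, x3.
Total distinct variables = 3.

3


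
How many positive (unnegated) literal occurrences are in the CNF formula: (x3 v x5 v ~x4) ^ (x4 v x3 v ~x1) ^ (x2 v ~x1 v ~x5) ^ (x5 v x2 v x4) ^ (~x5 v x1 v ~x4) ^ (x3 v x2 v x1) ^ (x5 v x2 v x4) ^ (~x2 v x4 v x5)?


Scan each clause for unnegated literals.
Clause 1: 2 positive; Clause 2: 2 positive; Clause 3: 1 positive; Clause 4: 3 positive; Clause 5: 1 positive; Clause 6: 3 positive; Clause 7: 3 positive; Clause 8: 2 positive.
Total positive literal occurrences = 17.

17


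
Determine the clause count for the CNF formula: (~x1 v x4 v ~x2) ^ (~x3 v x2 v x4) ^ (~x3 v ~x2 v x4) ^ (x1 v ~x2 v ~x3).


Each group enclosed in parentheses joined by ^ is one clause.
Counting the conjuncts: 4 clauses.

4


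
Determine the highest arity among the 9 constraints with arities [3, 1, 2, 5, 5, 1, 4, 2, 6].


The arities are: 3, 1, 2, 5, 5, 1, 4, 2, 6.
Scan for the maximum value.
Maximum arity = 6.

6


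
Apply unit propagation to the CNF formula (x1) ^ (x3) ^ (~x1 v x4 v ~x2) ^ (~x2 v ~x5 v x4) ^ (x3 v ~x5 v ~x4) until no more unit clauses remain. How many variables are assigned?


Unit propagation repeatedly assigns the literal in any unit clause, then simplifies.
Assignments in order: x1 = T, x3 = T.
No further unit clauses remain.
Total variables assigned = 2.

2


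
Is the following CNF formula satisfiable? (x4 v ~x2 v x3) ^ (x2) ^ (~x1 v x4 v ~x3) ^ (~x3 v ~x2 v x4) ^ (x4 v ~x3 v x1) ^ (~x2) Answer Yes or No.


Check all 16 possible truth assignments.
Number of satisfying assignments found: 0.
The formula is unsatisfiable.

No


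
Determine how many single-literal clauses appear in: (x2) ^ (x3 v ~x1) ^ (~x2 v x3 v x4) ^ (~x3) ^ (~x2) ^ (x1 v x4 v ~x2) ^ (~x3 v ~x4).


A unit clause contains exactly one literal.
Unit clauses found: (x2), (~x3), (~x2).
Count = 3.

3


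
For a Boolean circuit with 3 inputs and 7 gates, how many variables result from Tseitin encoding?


The Tseitin transformation introduces one auxiliary variable per gate.
Total variables = inputs + gates = 3 + 7 = 10.

10


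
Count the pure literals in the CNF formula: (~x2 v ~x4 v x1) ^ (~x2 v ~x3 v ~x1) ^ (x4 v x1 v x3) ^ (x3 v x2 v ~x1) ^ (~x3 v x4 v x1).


A pure literal appears in only one polarity across all clauses.
No pure literals found.
Count = 0.

0


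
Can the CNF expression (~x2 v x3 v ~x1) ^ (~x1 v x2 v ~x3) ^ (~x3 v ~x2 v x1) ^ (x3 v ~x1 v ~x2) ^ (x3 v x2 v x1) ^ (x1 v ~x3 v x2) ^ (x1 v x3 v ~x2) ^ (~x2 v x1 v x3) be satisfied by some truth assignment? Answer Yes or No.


Check all 8 possible truth assignments.
Number of satisfying assignments found: 2.
The formula is satisfiable.

Yes


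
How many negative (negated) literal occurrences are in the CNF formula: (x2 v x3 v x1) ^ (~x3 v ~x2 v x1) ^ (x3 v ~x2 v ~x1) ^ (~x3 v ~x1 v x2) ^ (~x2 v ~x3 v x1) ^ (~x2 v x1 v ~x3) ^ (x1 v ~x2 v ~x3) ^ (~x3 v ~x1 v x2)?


Scan each clause for negated literals.
Clause 1: 0 negative; Clause 2: 2 negative; Clause 3: 2 negative; Clause 4: 2 negative; Clause 5: 2 negative; Clause 6: 2 negative; Clause 7: 2 negative; Clause 8: 2 negative.
Total negative literal occurrences = 14.

14


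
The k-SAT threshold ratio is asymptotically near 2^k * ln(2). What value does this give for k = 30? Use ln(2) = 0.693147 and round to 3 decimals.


Using the asymptotic formula: threshold ~ 2^k * ln(2).
2^30 = 1073741824.
1073741824 * 0.693147 = 744260924.08.

744260924.08


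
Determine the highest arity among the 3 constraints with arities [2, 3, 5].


The arities are: 2, 3, 5.
Scan for the maximum value.
Maximum arity = 5.

5


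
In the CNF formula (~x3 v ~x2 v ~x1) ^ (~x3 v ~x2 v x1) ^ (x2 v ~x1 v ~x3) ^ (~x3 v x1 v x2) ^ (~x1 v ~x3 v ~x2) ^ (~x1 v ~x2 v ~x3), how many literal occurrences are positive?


Scan each clause for unnegated literals.
Clause 1: 0 positive; Clause 2: 1 positive; Clause 3: 1 positive; Clause 4: 2 positive; Clause 5: 0 positive; Clause 6: 0 positive.
Total positive literal occurrences = 4.

4


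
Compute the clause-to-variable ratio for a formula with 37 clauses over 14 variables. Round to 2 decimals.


Clause-to-variable ratio = clauses / variables.
37 / 14 = 2.64.

2.64


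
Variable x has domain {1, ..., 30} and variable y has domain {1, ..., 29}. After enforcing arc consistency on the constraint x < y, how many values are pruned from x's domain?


For the constraint x < y, x needs a supporting value in y's domain.
x can be at most 28 (one less than y's maximum).
Valid x values from domain: 28 out of 30.
Pruned = 30 - 28 = 2.

2


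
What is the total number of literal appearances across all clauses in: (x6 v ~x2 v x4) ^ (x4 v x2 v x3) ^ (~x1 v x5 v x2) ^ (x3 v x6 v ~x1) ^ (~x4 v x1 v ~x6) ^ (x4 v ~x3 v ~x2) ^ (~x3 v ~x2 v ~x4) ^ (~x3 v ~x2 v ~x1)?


Clause lengths: 3, 3, 3, 3, 3, 3, 3, 3.
Sum = 3 + 3 + 3 + 3 + 3 + 3 + 3 + 3 = 24.

24


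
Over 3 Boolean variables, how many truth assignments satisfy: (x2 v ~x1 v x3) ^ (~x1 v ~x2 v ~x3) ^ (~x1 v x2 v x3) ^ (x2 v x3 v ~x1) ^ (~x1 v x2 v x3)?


Enumerate all 8 truth assignments over 3 variables.
Test each against every clause.
Satisfying assignments found: 6.

6


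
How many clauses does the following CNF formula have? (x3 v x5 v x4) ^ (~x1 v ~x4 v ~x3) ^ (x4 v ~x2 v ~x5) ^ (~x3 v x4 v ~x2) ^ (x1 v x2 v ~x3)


Each group enclosed in parentheses joined by ^ is one clause.
Counting the conjuncts: 5 clauses.

5


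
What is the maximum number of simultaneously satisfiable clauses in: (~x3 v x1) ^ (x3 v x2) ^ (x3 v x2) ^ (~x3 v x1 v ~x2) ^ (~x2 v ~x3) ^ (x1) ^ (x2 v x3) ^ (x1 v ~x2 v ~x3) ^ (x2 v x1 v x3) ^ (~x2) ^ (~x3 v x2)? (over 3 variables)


Enumerate all 8 truth assignments.
For each, count how many of the 11 clauses are satisfied.
The formula is not fully satisfiable, so the maximum is below 11.
Maximum simultaneously satisfiable clauses = 10.

10


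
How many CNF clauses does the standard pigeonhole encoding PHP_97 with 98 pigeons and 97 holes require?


The PHP encoding has two parts:
1) At-least-one-hole clauses: 98 (one per pigeon, each with 97 literals).
2) At-most-one-pigeon-per-hole clauses: 97 holes * C(98,2) = 97 * 4753 = 461041.
Total clauses = 98 + 461041 = 461139.

461139


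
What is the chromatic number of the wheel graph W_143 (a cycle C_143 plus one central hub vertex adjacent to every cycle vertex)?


W_143 consists of the cycle C_143 together with a hub vertex adjacent to every cycle vertex.
The cycle C_143 needs 3 colors (odd cycle -> 3).
The hub is adjacent to every cycle vertex, so it must receive a new color distinct from all of them.
Chromatic number = 3 + 1 = 4.

4


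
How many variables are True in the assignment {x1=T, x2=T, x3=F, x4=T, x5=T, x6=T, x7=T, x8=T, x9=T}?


The weight is the number of variables assigned True.
True variables: x1, x2, x4, x5, x6, x7, x8, x9.
Weight = 8.

8


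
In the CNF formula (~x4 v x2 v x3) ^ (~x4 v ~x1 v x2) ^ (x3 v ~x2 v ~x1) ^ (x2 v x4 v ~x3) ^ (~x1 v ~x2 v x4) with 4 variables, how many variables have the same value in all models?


Find all satisfying assignments: 8 model(s).
Check which variables have the same value in every model.
No variable is fixed across all models.
Backbone size = 0.

0


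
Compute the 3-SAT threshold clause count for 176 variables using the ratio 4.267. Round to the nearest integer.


The 3-SAT phase transition occurs at approximately 4.267 clauses per variable.
m = 4.267 * 176 = 750.992.
Rounded to nearest integer: 751.

751


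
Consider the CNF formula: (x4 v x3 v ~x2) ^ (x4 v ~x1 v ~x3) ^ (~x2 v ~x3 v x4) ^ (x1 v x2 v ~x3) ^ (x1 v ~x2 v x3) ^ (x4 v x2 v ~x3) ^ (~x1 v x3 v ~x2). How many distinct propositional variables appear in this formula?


Identify each distinct variable in the formula.
Variables found: x1, x2, x3, x4.
Total distinct variables = 4.

4


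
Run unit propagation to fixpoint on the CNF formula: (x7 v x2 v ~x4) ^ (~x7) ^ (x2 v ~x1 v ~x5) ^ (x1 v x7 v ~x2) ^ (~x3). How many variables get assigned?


Unit propagation repeatedly assigns the literal in any unit clause, then simplifies.
Assignments in order: x7 = F, x3 = F.
No further unit clauses remain.
Total variables assigned = 2.

2


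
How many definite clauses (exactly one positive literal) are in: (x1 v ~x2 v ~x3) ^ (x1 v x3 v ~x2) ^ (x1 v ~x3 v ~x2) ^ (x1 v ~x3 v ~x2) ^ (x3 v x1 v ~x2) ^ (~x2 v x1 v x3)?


A definite clause has exactly one positive literal.
Clause 1: 1 positive -> definite
Clause 2: 2 positive -> not definite
Clause 3: 1 positive -> definite
Clause 4: 1 positive -> definite
Clause 5: 2 positive -> not definite
Clause 6: 2 positive -> not definite
Definite clause count = 3.

3


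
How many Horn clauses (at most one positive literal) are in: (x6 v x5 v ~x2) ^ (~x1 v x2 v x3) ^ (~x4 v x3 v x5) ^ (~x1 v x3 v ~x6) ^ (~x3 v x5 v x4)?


A Horn clause has at most one positive literal.
Clause 1: 2 positive lit(s) -> not Horn
Clause 2: 2 positive lit(s) -> not Horn
Clause 3: 2 positive lit(s) -> not Horn
Clause 4: 1 positive lit(s) -> Horn
Clause 5: 2 positive lit(s) -> not Horn
Total Horn clauses = 1.

1


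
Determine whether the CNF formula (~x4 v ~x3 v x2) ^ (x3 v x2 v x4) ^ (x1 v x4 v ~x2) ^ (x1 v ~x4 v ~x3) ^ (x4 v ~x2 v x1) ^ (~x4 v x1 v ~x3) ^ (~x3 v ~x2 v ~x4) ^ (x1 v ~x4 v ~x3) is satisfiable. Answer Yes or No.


Check all 16 possible truth assignments.
Number of satisfying assignments found: 8.
The formula is satisfiable.

Yes


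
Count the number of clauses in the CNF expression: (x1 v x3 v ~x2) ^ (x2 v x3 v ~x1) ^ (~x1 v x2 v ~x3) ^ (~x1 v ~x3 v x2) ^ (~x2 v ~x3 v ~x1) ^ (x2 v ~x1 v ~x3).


Each group enclosed in parentheses joined by ^ is one clause.
Counting the conjuncts: 6 clauses.

6


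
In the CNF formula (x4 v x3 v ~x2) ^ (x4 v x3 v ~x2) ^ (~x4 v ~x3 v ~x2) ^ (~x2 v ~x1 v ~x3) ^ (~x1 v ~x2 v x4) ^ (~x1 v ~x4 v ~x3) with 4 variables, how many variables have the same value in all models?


Find all satisfying assignments: 10 model(s).
Check which variables have the same value in every model.
No variable is fixed across all models.
Backbone size = 0.

0


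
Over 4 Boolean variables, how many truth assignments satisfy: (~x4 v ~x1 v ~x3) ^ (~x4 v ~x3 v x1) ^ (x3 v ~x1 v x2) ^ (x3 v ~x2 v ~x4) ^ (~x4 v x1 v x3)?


Enumerate all 16 truth assignments over 4 variables.
Test each against every clause.
Satisfying assignments found: 7.

7


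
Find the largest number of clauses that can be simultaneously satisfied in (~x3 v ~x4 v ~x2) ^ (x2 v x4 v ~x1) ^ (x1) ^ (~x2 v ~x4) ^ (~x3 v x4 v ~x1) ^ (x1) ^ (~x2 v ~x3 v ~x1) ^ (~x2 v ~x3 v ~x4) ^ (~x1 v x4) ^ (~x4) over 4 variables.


Enumerate all 16 truth assignments.
For each, count how many of the 10 clauses are satisfied.
The formula is not fully satisfiable, so the maximum is below 10.
Maximum simultaneously satisfiable clauses = 9.

9


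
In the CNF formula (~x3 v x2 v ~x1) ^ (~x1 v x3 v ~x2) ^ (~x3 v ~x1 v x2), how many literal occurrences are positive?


Scan each clause for unnegated literals.
Clause 1: 1 positive; Clause 2: 1 positive; Clause 3: 1 positive.
Total positive literal occurrences = 3.

3


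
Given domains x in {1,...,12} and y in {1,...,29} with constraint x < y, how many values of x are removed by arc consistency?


For the constraint x < y, x needs a supporting value in y's domain.
x can be at most 28 (one less than y's maximum).
Valid x values from domain: 12 out of 12.
Pruned = 12 - 12 = 0.

0


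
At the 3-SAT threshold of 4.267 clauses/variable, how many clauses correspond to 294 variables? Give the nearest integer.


The 3-SAT phase transition occurs at approximately 4.267 clauses per variable.
m = 4.267 * 294 = 1254.498.
Rounded to nearest integer: 1254.

1254


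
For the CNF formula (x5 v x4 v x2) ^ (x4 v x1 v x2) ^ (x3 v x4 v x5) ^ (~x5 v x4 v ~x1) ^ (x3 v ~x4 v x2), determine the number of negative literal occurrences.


Scan each clause for negated literals.
Clause 1: 0 negative; Clause 2: 0 negative; Clause 3: 0 negative; Clause 4: 2 negative; Clause 5: 1 negative.
Total negative literal occurrences = 3.

3


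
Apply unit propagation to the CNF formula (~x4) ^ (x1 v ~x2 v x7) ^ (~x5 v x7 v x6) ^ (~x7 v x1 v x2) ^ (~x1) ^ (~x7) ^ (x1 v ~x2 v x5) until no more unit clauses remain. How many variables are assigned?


Unit propagation repeatedly assigns the literal in any unit clause, then simplifies.
Assignments in order: x4 = F, x1 = F, x7 = F, x2 = F.
No further unit clauses remain.
Total variables assigned = 4.

4


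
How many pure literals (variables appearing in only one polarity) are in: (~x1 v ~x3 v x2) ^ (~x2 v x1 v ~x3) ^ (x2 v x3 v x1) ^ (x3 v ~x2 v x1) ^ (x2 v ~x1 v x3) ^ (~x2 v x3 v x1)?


A pure literal appears in only one polarity across all clauses.
No pure literals found.
Count = 0.

0


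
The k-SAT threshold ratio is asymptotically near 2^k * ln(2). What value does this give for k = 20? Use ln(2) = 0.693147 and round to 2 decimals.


Using the asymptotic formula: threshold ~ 2^k * ln(2).
2^20 = 1048576.
1048576 * 0.693147 = 726817.31.

726817.31


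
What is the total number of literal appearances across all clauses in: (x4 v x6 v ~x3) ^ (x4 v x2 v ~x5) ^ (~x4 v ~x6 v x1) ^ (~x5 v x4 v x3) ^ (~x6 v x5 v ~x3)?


Clause lengths: 3, 3, 3, 3, 3.
Sum = 3 + 3 + 3 + 3 + 3 = 15.

15


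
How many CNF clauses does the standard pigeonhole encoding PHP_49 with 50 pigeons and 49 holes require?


The PHP encoding has two parts:
1) At-least-one-hole clauses: 50 (one per pigeon, each with 49 literals).
2) At-most-one-pigeon-per-hole clauses: 49 holes * C(50,2) = 49 * 1225 = 60025.
Total clauses = 50 + 60025 = 60075.

60075


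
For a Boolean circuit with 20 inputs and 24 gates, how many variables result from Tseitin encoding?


The Tseitin transformation introduces one auxiliary variable per gate.
Total variables = inputs + gates = 20 + 24 = 44.

44


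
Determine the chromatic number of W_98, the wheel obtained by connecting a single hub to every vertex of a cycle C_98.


W_98 consists of the cycle C_98 together with a hub vertex adjacent to every cycle vertex.
The cycle C_98 needs 2 colors (even cycle -> 2).
The hub is adjacent to every cycle vertex, so it must receive a new color distinct from all of them.
Chromatic number = 2 + 1 = 3.

3


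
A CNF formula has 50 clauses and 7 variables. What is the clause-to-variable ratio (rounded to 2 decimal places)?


Clause-to-variable ratio = clauses / variables.
50 / 7 = 7.14.

7.14


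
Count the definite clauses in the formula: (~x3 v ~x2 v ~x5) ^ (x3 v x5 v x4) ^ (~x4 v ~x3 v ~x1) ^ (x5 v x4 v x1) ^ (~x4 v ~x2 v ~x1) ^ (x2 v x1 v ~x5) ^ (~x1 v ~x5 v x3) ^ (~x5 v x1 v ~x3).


A definite clause has exactly one positive literal.
Clause 1: 0 positive -> not definite
Clause 2: 3 positive -> not definite
Clause 3: 0 positive -> not definite
Clause 4: 3 positive -> not definite
Clause 5: 0 positive -> not definite
Clause 6: 2 positive -> not definite
Clause 7: 1 positive -> definite
Clause 8: 1 positive -> definite
Definite clause count = 2.

2


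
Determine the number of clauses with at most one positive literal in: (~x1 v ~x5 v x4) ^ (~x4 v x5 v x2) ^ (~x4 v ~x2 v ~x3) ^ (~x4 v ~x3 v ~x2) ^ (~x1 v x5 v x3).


A Horn clause has at most one positive literal.
Clause 1: 1 positive lit(s) -> Horn
Clause 2: 2 positive lit(s) -> not Horn
Clause 3: 0 positive lit(s) -> Horn
Clause 4: 0 positive lit(s) -> Horn
Clause 5: 2 positive lit(s) -> not Horn
Total Horn clauses = 3.

3
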